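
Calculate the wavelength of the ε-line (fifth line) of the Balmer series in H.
396.9066 nm

The lines of a series are numbered from the longest wavelength (smallest ΔE) outward; the fifth line is the transition from n = n_f + 5 to n_f.
The Balmer series has all transitions ending at n_f = 2.

For H, the fifth line (ε-line) is the jump from n = 7 to n = 2:
E_7 = -13.6057 / 7² = -0.27766735 eV
E_2 = -13.6057 / 2² = -3.40142500 eV
ΔE = E_7 - E_2 = 3.12375765 eV

λ = hc/E = 1239.84 eV·nm / 3.12375765 eV
λ = 396.9066 nm

This is the ε-line of the Balmer series in H.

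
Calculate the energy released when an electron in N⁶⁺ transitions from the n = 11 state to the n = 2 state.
161.1601 eV

The energy levels are E_n = -13.6057 Z² eV / n².

Energy at n = 11: E_11 = -13.6057 × 7² / 11² = -5.5097463 eV
Energy at n = 2: E_2 = -13.6057 × 7² / 2² = -166.6698250 eV

For emission (electron falling to lower state), the photon energy is:
E_photon = E_11 - E_2 = |-5.5097463 - (-166.6698250)|
E_photon = 161.1601 eV

This energy is carried away by the emitted photon.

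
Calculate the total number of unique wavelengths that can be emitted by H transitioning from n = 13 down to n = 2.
66

The electron can occupy levels n = 2, 3, ..., 13 during de-excitation — that is m = 13 - 2 + 1 = 12 distinct levels.

The number of distinct spectral lines equals the number of ways to choose 2 of these m levels (each pair gives one possible emission transition):

Number of lines = m(m-1)/2 = 12×11/2 = 66

These correspond to all possible transitions between the 12 levels:
13 → 12, 13 → 11, 13 → 10, 13 → 9, 13 → 8, 13 → 7, 13 → 6, 13 → 5...

Each transition produces a photon with a unique energy (and thus wavelength). This count does not depend on Z.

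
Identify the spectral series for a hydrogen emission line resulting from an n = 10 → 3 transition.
Paschen series

The spectral series in hydrogen are named based on the final (lower) energy level:
- Lyman series: n_final = 1 (ultraviolet)
- Balmer series: n_final = 2 (visible/near-UV)
- Paschen series: n_final = 3 (infrared)
- Brackett series: n_final = 4 (infrared)
- Pfund series: n_final = 5 (far infrared)

Since this transition ends at n = 3, it belongs to the Paschen series.

For reference, this 10 → 3 line has photon energy
ΔE = 13.6057 eV × (1/3² - 1/10²) = 1.375687 eV,
corresponding to wavelength λ = hc/ΔE = 1239.84 eV·nm / 1.375687 eV = 901.25 nm in the infrared region.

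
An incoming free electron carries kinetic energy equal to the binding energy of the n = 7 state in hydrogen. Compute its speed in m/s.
3.12528e+05 m/s (or 0.104248% of c)

The binding energy at n = 7 for hydrogen is:
E_7 = -13.6057/7² = -0.277667347 eV
|E_7| = 0.277667347 eV

Convert to Joules:
KE = 0.277667347 eV × (1.602177 × 10⁻¹⁹ J/eV) = 4.4487224e-20 J

Using KE = ½mv²:
v = √(2·KE/m_e)
v = √(2 × 4.4487224e-20 J / 9.10938 × 10⁻³¹ kg)
v = 3.12528e+05 m/s

This is approximately 0.104248% the speed of light.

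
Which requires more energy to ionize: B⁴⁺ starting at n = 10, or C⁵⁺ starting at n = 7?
C⁵⁺ at n = 7 (E = -10.00 eV)

Using E_n = -13.6057 Z² / n² eV:

B⁴⁺ (Z = 5) at n = 10:
E = -13.6057 × 5² / 10² = -13.6057 × 25 / 100 = -3.40143 eV

C⁵⁺ (Z = 6) at n = 7:
E = -13.6057 × 6² / 7² = -13.6057 × 36 / 49 = -9.99602 eV

Since -9.99602 eV < -3.40143 eV,
C⁵⁺ at n = 7 is more tightly bound (requires more energy to ionize).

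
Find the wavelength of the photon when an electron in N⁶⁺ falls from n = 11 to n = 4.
34.2898 nm

First, find the transition energy using E_n = -13.6057 Z² / n² eV:
E_11 = -13.6057 × 7² / 11² = -5.509746 eV
E_4 = -13.6057 × 7² / 4² = -41.667456 eV

Photon energy: |ΔE| = |E_4 - E_11| = 36.157710 eV

Convert to wavelength using E = hc/λ with hc = 1239.84 eV·nm:
λ = hc/E = 1239.84 eV·nm / 36.157710 eV
λ = 34.2898 nm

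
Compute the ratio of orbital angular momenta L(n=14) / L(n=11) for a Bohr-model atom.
1.272727

In the Bohr model, L_n = nℏ, so the ratio is purely the ratio of quantum numbers:

L_14/L_11 = 14ℏ / 11ℏ = 14/11 = 1.272727

The angular momentum scales linearly with n.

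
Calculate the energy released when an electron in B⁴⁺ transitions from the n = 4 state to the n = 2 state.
63.7767 eV

The energy levels are E_n = -13.6057 Z² eV / n².

Energy at n = 4: E_4 = -13.6057 × 5² / 4² = -21.2589063 eV
Energy at n = 2: E_2 = -13.6057 × 5² / 2² = -85.0356250 eV

For emission (electron falling to lower state), the photon energy is:
E_photon = E_4 - E_2 = |-21.2589063 - (-85.0356250)|
E_photon = 63.7767 eV

This energy is carried away by the emitted photon.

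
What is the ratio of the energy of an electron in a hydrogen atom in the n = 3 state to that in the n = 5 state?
2.77778

Using E_n = -13.6057 Z² / n² eV with Z = 1:

E_3 = -13.6057 / 3² = -13.6057 / 9 = -1.51174444444 eV
E_5 = -13.6057 / 5² = -13.6057 / 25 = -0.54422800000 eV

The ratio is:
E_3/E_5 = (-1.51174444444) / (-0.54422800000)
E_3/E_5 = (-13.6057/9) / (-13.6057/25)
E_3/E_5 = 25/9
E_3/E_5 = 2.77778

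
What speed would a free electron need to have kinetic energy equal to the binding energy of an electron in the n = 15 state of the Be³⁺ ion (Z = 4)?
5.834e+05 m/s (or 0.194596% of c)

The binding energy at n = 15 for Be³⁺ is:
E_15 = -13.6057 × 4²/15² = -0.96751644 eV
|E_15| = 0.96751644 eV

Convert to Joules:
KE = 0.96751644 eV × (1.602177 × 10⁻¹⁹ J/eV) = 1.55013e-19 J

Using KE = ½mv²:
v = √(2·KE/m_e)
v = √(2 × 1.55013e-19 J / 9.10938 × 10⁻³¹ kg)
v = 5.834e+05 m/s

This is approximately 0.194596% the speed of light.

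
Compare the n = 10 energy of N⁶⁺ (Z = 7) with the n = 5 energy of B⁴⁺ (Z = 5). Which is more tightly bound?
B⁴⁺ at n = 5 (E = -13.605700 eV)

Using E_n = -13.6057 Z² / n² eV:

N⁶⁺ (Z = 7) at n = 10:
E = -13.6057 × 7² / 10² = -13.6057 × 49 / 100 = -6.666793000 eV

B⁴⁺ (Z = 5) at n = 5:
E = -13.6057 × 5² / 5² = -13.6057 × 25 / 25 = -13.605700000 eV

Since -13.605700000 eV < -6.666793000 eV,
B⁴⁺ at n = 5 is more tightly bound (requires more energy to ionize).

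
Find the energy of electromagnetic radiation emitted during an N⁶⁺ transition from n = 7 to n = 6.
4.913169 eV

The energy levels are E_n = -13.6057 Z² eV / n².

Energy at n = 7: E_7 = -13.6057 × 7² / 7² = -13.605700000 eV
Energy at n = 6: E_6 = -13.6057 × 7² / 6² = -18.518869444 eV

For emission (electron falling to lower state), the photon energy is:
E_photon = E_7 - E_6 = |-13.605700000 - (-18.518869444)|
E_photon = 4.913169 eV

This energy is carried away by the emitted photon.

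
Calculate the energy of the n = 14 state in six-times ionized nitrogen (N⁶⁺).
-3.4014 eV

For hydrogen-like ions, the energy levels scale with Z²:
E_n = -13.6057 Z² / n² eV

For N⁶⁺ (Z = 7) at n = 14:
E_14 = -13.6057 × 7² / 14²
E_14 = -13.6057 × 49 / 196
E_14 = -666.6793 / 196
E_14 = -3.4014 eV

The energy is 49 times more negative than hydrogen at the same n due to the stronger nuclear charge.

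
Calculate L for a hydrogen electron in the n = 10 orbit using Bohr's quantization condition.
1.055e-33 J·s (or 10ℏ)

In the Bohr model, angular momentum is quantized:
L = nℏ

where ℏ = h/(2π) = 1.05457e-34 J·s

For n = 10:
L = 10 × 1.05457e-34 J·s
L = 1.055e-33 J·s

This can also be written as L = 10ℏ.
The angular momentum is an integer multiple of the reduced Planck constant.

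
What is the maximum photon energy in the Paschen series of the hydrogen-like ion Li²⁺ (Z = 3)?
13.606 eV

The series limit corresponds to the transition from n = ∞ to n = 3.
This is the highest energy (shortest wavelength) transition in the Paschen series.

E_∞ = 0 eV
E_3 = -13.6057 × 3² / 3² = -13.606 eV

Energy at series limit:
ΔE = E_∞ - E_3 = 0 - (-13.606) = 13.606 eV

This energy equals the ionization energy from the n = 3 state of Li²⁺.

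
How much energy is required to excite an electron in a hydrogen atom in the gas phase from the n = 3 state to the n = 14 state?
1.442 eV

The energy levels of a hydrogen-like atom are E_n = -13.6057 eV / n².

Energy at n = 3: E_3 = -13.6057 / 3² = -1.511744 eV
Energy at n = 14: E_14 = -13.6057 / 14² = -0.069417 eV

The excitation energy is the difference:
ΔE = E_14 - E_3
ΔE = -0.069417 - (-1.511744)
ΔE = 1.442 eV

Since this is positive, energy must be absorbed (photon absorption).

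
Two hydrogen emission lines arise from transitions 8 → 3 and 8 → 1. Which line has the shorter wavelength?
8 → 1

Calculate the energy for each transition:

Transition 8 → 3:
ΔE₁ = |E_3 - E_8| = |-13.6057/3² - (-13.6057/8²)|
ΔE₁ = |-1.511744444444 - (-0.212589062500)| = 1.299155382 eV

Transition 8 → 1:
ΔE₂ = |E_1 - E_8| = |-13.6057/1² - (-13.6057/8²)|
ΔE₂ = |-13.605700000000 - (-0.212589062500)| = 13.393110938 eV

Since 13.393110938 eV > 1.299155382 eV, the transition 8 → 1 emits the more energetic photon.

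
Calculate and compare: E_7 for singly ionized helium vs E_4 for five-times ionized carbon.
C⁵⁺ at n = 4 (E = -30.61283 eV)

Using E_n = -13.6057 Z² / n² eV:

He⁺ (Z = 2) at n = 7:
E = -13.6057 × 2² / 7² = -13.6057 × 4 / 49 = -1.11066939 eV

C⁵⁺ (Z = 6) at n = 4:
E = -13.6057 × 6² / 4² = -13.6057 × 36 / 16 = -30.61282500 eV

Since -30.61282500 eV < -1.11066939 eV,
C⁵⁺ at n = 4 is more tightly bound (requires more energy to ionize).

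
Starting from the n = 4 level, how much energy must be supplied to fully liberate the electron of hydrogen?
0.850356 eV

The ionization energy is the energy needed to remove the electron completely (n → ∞).

For hydrogen, E_n = -13.6057 eV / n².

At n = 4: E_4 = -13.6057 / 4² = -0.850356250 eV
At n = ∞: E_∞ = 0 eV

Ionization energy = E_∞ - E_4 = 0 - (-0.850356250) = 0.850356250 eV
Ionization energy ≈ 0.850356 eV

This is also called the binding energy of the electron in state n = 4.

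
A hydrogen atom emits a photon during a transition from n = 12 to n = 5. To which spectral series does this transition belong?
Pfund series

The spectral series in hydrogen are named based on the final (lower) energy level:
- Lyman series: n_final = 1 (ultraviolet)
- Balmer series: n_final = 2 (visible/near-UV)
- Paschen series: n_final = 3 (infrared)
- Brackett series: n_final = 4 (infrared)
- Pfund series: n_final = 5 (far infrared)

Since this transition ends at n = 5, it belongs to the Pfund series.

For reference, this 12 → 5 line has photon energy
ΔE = 13.6057 eV × (1/5² - 1/12²) = 0.4497439722 eV,
corresponding to wavelength λ = hc/ΔE = 1239.84 eV·nm / 0.4497439722 eV = 2756.7685 nm in the far infrared region.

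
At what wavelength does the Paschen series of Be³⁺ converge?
51.26 nm

The series limit corresponds to the transition from n = ∞ to n = 3.
This is the highest energy (shortest wavelength) transition in the Paschen series.

E_∞ = 0 eV
E_3 = -13.6057 × 4² / 3² = -24.1879 eV

Energy at series limit:
ΔE = E_∞ - E_3 = 0 - (-24.1879) = 24.1879 eV
λ = hc/E = 1239.84 eV·nm / 24.1879 eV = 51.26 nm

This energy equals the ionization energy from the n = 3 state of Be³⁺.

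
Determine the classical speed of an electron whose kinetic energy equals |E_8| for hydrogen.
2.73462e+05 m/s (or 0.09122% of c)

The binding energy at n = 8 for hydrogen is:
E_8 = -13.6057/8² = -0.212589063 eV
|E_8| = 0.212589063 eV

Convert to Joules:
KE = 0.212589063 eV × (1.602177 × 10⁻¹⁹ J/eV) = 3.4060531e-20 J

Using KE = ½mv²:
v = √(2·KE/m_e)
v = √(2 × 3.4060531e-20 J / 9.10938 × 10⁻³¹ kg)
v = 2.73462e+05 m/s

This is approximately 0.09122% the speed of light.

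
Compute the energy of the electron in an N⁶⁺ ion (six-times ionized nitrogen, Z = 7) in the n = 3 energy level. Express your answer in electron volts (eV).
-74.075478 eV

The energy levels of a hydrogen-like atom are given by:
E_n = -13.6057 Z² / n² eV  (with Z = 7 for N⁶⁺)

For n = 3:
E_3 = -13.6057 × 7² / 3²
E_3 = -13.6057 × 49 / 9
E_3 = -74.075478 eV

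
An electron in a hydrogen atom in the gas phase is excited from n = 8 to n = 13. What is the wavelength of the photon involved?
9386.89873 nm

First, find the transition energy using E_n = -13.6057 / n² eV:
E_8 = -13.6057 / 8² = -0.21258906250 eV
E_13 = -13.6057 / 13² = -0.08050710059 eV

Photon energy: |ΔE| = |E_13 - E_8| = 0.13208196191 eV

Convert to wavelength using E = hc/λ with hc = 1239.84 eV·nm:
λ = hc/E = 1239.84 eV·nm / 0.13208196191 eV
λ = 9386.89873 nm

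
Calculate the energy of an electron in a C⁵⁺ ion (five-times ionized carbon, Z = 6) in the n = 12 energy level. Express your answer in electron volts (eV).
-3.4014 eV

The energy levels of a hydrogen-like atom are given by:
E_n = -13.6057 Z² / n² eV  (with Z = 6 for C⁵⁺)

For n = 12:
E_12 = -13.6057 × 6² / 12²
E_12 = -13.6057 × 36 / 144
E_12 = -3.4014 eV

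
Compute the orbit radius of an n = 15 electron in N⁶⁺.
1.70093 nm (or 17.00927 Å)

The Bohr radius formula is:
r_n = n² a₀ / Z

where a₀ = 0.05291772 nm is the Bohr radius.

For N⁶⁺ (Z = 7) at n = 15:
r_15 = 15² × 0.05291772 nm / 7
r_15 = 225 × 0.05291772 nm / 7
r_15 = 11.906487 nm / 7
r_15 = 1.70093 nm

The electron orbits at approximately 1.70093 nm from the nucleus.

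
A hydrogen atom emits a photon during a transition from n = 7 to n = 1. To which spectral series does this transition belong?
Lyman series

The spectral series in hydrogen are named based on the final (lower) energy level:
- Lyman series: n_final = 1 (ultraviolet)
- Balmer series: n_final = 2 (visible/near-UV)
- Paschen series: n_final = 3 (infrared)
- Brackett series: n_final = 4 (infrared)
- Pfund series: n_final = 5 (far infrared)

Since this transition ends at n = 1, it belongs to the Lyman series.

For reference, this 7 → 1 line has photon energy
ΔE = 13.6057 eV × (1/1² - 1/7²) = 13.3280 eV,
corresponding to wavelength λ = hc/ΔE = 1239.84 eV·nm / 13.3280 eV = 93.03 nm in the ultraviolet region.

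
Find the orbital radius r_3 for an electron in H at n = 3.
0.47626 nm (or 4.76259 Å)

The Bohr radius formula is:
r_n = n² a₀ / Z

where a₀ = 0.05291772 nm is the Bohr radius.

For H (Z = 1) at n = 3:
r_3 = 3² × 0.05291772 nm / 1
r_3 = 9 × 0.05291772 nm / 1
r_3 = 0.476259 nm / 1
r_3 = 0.47626 nm

The electron orbits at approximately 0.47626 nm from the nucleus.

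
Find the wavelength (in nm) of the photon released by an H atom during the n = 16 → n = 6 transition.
3817.372 nm

First, find the transition energy using E_n = -13.6057 / n² eV:
E_16 = -13.6057 / 16² = -0.053147266 eV
E_6 = -13.6057 / 6² = -0.377936111 eV

Photon energy: |ΔE| = |E_6 - E_16| = 0.324788845 eV

Convert to wavelength using E = hc/λ with hc = 1239.84 eV·nm:
λ = hc/E = 1239.84 eV·nm / 0.324788845 eV
λ = 3817.372 nm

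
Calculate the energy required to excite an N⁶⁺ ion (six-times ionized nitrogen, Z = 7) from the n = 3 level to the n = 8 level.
63.66 eV

The energy levels of a hydrogen-like atom are E_n = -13.6057 Z² eV / n².

Energy at n = 3: E_3 = -13.6057 × 7² / 3² = -74.07548 eV
Energy at n = 8: E_8 = -13.6057 × 7² / 8² = -10.41686 eV

The excitation energy is the difference:
ΔE = E_8 - E_3
ΔE = -10.41686 - (-74.07548)
ΔE = 63.66 eV

Since this is positive, energy must be absorbed (photon absorption).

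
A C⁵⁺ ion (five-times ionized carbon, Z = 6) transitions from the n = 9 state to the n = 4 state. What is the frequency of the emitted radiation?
5.94e+15 Hz

First, find the transition energy:
E_9 = -13.6057 × 6² / 9² = -6.046978 eV
E_4 = -13.6057 × 6² / 4² = -30.612825 eV
|ΔE| = |E_4 - E_9| = 24.565847 eV

Convert to Joules: E = 24.565847 eV × (1.602177 × 10⁻¹⁹ J/eV) = 3.9359e-18 J

Using E = hf:
f = E/h = 3.9359e-18 J / (6.62607 × 10⁻³⁴ J·s)
f = 5.94e+15 Hz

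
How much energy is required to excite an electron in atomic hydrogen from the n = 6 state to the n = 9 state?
0.209965 eV

The energy levels of a hydrogen-like atom are E_n = -13.6057 eV / n².

Energy at n = 6: E_6 = -13.6057 / 6² = -0.377936111 eV
Energy at n = 9: E_9 = -13.6057 / 9² = -0.167971605 eV

The excitation energy is the difference:
ΔE = E_9 - E_6
ΔE = -0.167971605 - (-0.377936111)
ΔE = 0.209965 eV

Since this is positive, energy must be absorbed (photon absorption).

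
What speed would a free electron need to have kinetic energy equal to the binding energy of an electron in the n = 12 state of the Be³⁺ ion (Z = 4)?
7.2923e+05 m/s (or 0.243% of c)

The binding energy at n = 12 for Be³⁺ is:
E_12 = -13.6057 × 4²/12² = -1.5117444 eV
|E_12| = 1.5117444 eV

Convert to Joules:
KE = 1.5117444 eV × (1.602177 × 10⁻¹⁹ J/eV) = 2.422082e-19 J

Using KE = ½mv²:
v = √(2·KE/m_e)
v = √(2 × 2.422082e-19 J / 9.10938 × 10⁻³¹ kg)
v = 7.2923e+05 m/s

This is approximately 0.243% the speed of light.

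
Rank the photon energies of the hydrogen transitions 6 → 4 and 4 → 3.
4 → 3

Calculate the energy for each transition:

Transition 6 → 4:
ΔE₁ = |E_4 - E_6| = |-13.6057/4² - (-13.6057/6²)|
ΔE₁ = |-0.85035625000 - (-0.37793611111)| = 0.47242014 eV

Transition 4 → 3:
ΔE₂ = |E_3 - E_4| = |-13.6057/3² - (-13.6057/4²)|
ΔE₂ = |-1.51174444444 - (-0.85035625000)| = 0.66138819 eV

Since 0.66138819 eV > 0.47242014 eV, the transition 4 → 3 emits the more energetic photon.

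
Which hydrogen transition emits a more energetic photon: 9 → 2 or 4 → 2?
9 → 2

Calculate the energy for each transition:

Transition 9 → 2:
ΔE₁ = |E_2 - E_9| = |-13.6057/2² - (-13.6057/9²)|
ΔE₁ = |-3.4014250000 - (-0.1679716049)| = 3.2334534 eV

Transition 4 → 2:
ΔE₂ = |E_2 - E_4| = |-13.6057/2² - (-13.6057/4²)|
ΔE₂ = |-3.4014250000 - (-0.8503562500)| = 2.5510688 eV

Since 3.2334534 eV > 2.5510688 eV, the transition 9 → 2 emits the more energetic photon.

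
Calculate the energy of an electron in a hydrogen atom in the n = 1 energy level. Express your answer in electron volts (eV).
-13.606 eV

The energy levels of a hydrogen-like atom are given by:
E_n = -13.6057 eV / n²

For n = 1:
E_1 = -13.6057 eV / 1²
E_1 = -13.6057 eV / 1
E_1 = -13.606 eV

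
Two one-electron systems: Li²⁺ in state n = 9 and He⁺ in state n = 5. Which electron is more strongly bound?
He⁺ at n = 5 (E = -2.18 eV)

Using E_n = -13.6057 Z² / n² eV:

Li²⁺ (Z = 3) at n = 9:
E = -13.6057 × 3² / 9² = -13.6057 × 9 / 81 = -1.51174 eV

He⁺ (Z = 2) at n = 5:
E = -13.6057 × 2² / 5² = -13.6057 × 4 / 25 = -2.17691 eV

Since -2.17691 eV < -1.51174 eV,
He⁺ at n = 5 is more tightly bound (requires more energy to ionize).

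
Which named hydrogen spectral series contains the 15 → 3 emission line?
Paschen series

The spectral series in hydrogen are named based on the final (lower) energy level:
- Lyman series: n_final = 1 (ultraviolet)
- Balmer series: n_final = 2 (visible/near-UV)
- Paschen series: n_final = 3 (infrared)
- Brackett series: n_final = 4 (infrared)
- Pfund series: n_final = 5 (far infrared)

Since this transition ends at n = 3, it belongs to the Paschen series.

For reference, this 15 → 3 line has photon energy
ΔE = 13.6057 eV × (1/3² - 1/15²) = 1.45127467 eV,
corresponding to wavelength λ = hc/ΔE = 1239.84 eV·nm / 1.45127467 eV = 854.3111 nm in the infrared region.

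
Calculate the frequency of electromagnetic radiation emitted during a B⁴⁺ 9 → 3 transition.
8.12307e+15 Hz

First, find the transition energy:
E_9 = -13.6057 × 5² / 9² = -4.1992901 eV
E_3 = -13.6057 × 5² / 3² = -37.7936111 eV
|ΔE| = |E_3 - E_9| = 33.5943210 eV

Convert to Joules: E = 33.5943210 eV × (1.602177 × 10⁻¹⁹ J/eV) = 5.3824048e-18 J

Using E = hf:
f = E/h = 5.3824048e-18 J / (6.62607 × 10⁻³⁴ J·s)
f = 8.12307e+15 Hz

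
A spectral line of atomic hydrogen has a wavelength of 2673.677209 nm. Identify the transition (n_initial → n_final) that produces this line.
n = 13 → n = 5

First, find the photon energy from the wavelength (hc = 1239.84 eV·nm):
E = hc/λ = 1239.84 eV·nm / 2673.677209 nm = 0.46372090 eV

The energy levels of hydrogen satisfy E_n = -13.6057 / n² eV, so an emission n_i → n_f releases
ΔE = 13.6057 × (1/n_f² − 1/n_i²) eV.

Setting ΔE equal to the photon energy:
1/n_f² − 1/n_i² = 0.46372090 / 13.6057 = 0.034082840

Since 1/n_i² must be positive, we need 1/n_f² > 0.034082840, i.e. n_f ≤ 5. For each allowed n_f, solve n_i = (1/n_f² − 0.034082840)^(−1/2) and check whether it is a whole number:
  n_f = 1: 1/n_i² = 1.000000000 − 0.034082840 = 0.965917160 → n_i = 1.017  (not an integer) ✗
  n_f = 2: 1/n_i² = 0.250000000 − 0.034082840 = 0.215917160 → n_i = 2.152  (not an integer) ✗
  n_f = 3: 1/n_i² = 0.111111111 − 0.034082840 = 0.077028271 → n_i = 3.603  (not an integer) ✗
  n_f = 4: 1/n_i² = 0.062500000 − 0.034082840 = 0.028417160 → n_i = 5.932  (not an integer) ✗
  n_f = 5: 1/n_i² = 0.040000000 − 0.034082840 = 0.005917160 → n_i = 13.000  → integer, n_i = 13 ✓

Only n_f = 5 gives an integer upper level, n_i = 13.

The transition is from n = 13 to n = 5 (emission).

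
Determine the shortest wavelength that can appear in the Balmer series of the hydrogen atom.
364.5061 nm

The series limit corresponds to the transition from n = ∞ to n = 2.
This is the highest energy (shortest wavelength) transition in the Balmer series.

E_∞ = 0 eV
E_2 = -13.6057 / 2² = -3.40142500 eV

Energy at series limit:
ΔE = E_∞ - E_2 = 0 - (-3.40142500) = 3.40142500 eV
λ = hc/E = 1239.84 eV·nm / 3.40142500 eV = 364.5061 nm

This energy equals the ionization energy from the n = 2 state of hydrogen.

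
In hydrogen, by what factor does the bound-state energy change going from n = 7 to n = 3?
5.444

Using E_n = -13.6057 Z² / n² eV with Z = 1:

E_3 = -13.6057 / 3² = -13.6057 / 9 = -1.511744444 eV
E_7 = -13.6057 / 7² = -13.6057 / 49 = -0.277667347 eV

The ratio is:
E_3/E_7 = (-1.511744444) / (-0.277667347)
E_3/E_7 = (-13.6057/9) / (-13.6057/49)
E_3/E_7 = 49/9
E_3/E_7 = 5.444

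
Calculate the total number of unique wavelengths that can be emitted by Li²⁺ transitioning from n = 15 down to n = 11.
10

The electron can occupy levels n = 11, 12, ..., 15 during de-excitation — that is m = 15 - 11 + 1 = 5 distinct levels.

The number of distinct spectral lines equals the number of ways to choose 2 of these m levels (each pair gives one possible emission transition):

Number of lines = m(m-1)/2 = 5×4/2 = 10

These correspond to all possible transitions between the 5 levels:
15 → 14, 15 → 13, 15 → 12, 15 → 11, 14 → 13, 14 → 12, 14 → 11, 13 → 12...

Each transition produces a photon with a unique energy (and thus wavelength). This count does not depend on Z.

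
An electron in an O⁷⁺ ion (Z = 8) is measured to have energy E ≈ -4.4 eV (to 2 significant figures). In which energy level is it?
n = 14

The exact energy levels follow E_n = -13.6057 Z² / n² eV with Z = 8.

The measured value (-4.4 eV) is reported to only 2 significant figures, so we must test candidate n values and see which one matches to that precision.

Candidate energies:
  n = 12:  E = -13.6057 × 8² / 12² = -6.046978 eV
  n = 13:  E = -13.6057 × 8² / 13² = -5.152454 eV
  n = 14:  E = -13.6057 × 8² / 14² = -4.442678 eV  ← matches
  n = 15:  E = -13.6057 × 8² / 15² = -3.870066 eV
  n = 16:  E = -13.6057 × 8² / 16² = -3.401425 eV

Checking against the measurement of -4.4 eV (2 sig figs), only n = 14 agrees:
E_14 = -4.442678 eV, which rounds to -4.4 eV ✓

Therefore n = 14.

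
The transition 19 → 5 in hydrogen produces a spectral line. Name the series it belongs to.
Pfund series

The spectral series in hydrogen are named based on the final (lower) energy level:
- Lyman series: n_final = 1 (ultraviolet)
- Balmer series: n_final = 2 (visible/near-UV)
- Paschen series: n_final = 3 (infrared)
- Brackett series: n_final = 4 (infrared)
- Pfund series: n_final = 5 (far infrared)

Since this transition ends at n = 5, it belongs to the Pfund series.

For reference, this 19 → 5 line has photon energy
ΔE = 13.6057 eV × (1/5² - 1/19²) = 0.50653908033 eV,
corresponding to wavelength λ = hc/ΔE = 1239.84 eV·nm / 0.50653908033 eV = 2447.66899 nm in the far infrared region.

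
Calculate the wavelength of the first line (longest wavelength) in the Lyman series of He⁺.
30.38 nm

The longest wavelength corresponds to the smallest energy transition in the series.
The Lyman series has all transitions ending at n_f = 1.

For He⁺ (Z = 2), the first line (α-line) is the jump from n = 2 to n = 1:
E_2 = -13.6057 × 2² / 2² = -13.6057 eV
E_1 = -13.6057 × 2² / 1² = -54.4228 eV
ΔE = E_2 - E_1 = 40.8171 eV

λ = hc/E = 1239.84 eV·nm / 40.8171 eV
λ = 30.38 nm

This is the α-line of the Lyman series in He⁺.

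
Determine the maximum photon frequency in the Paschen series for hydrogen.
3.66e+14 Hz

The series limit corresponds to the transition from n = ∞ to n = 3.
This is the highest energy (shortest wavelength) transition in the Paschen series.

E_∞ = 0 eV
E_3 = -13.6057 / 3² = -1.51174 eV

Energy at series limit:
ΔE = E_∞ - E_3 = 0 - (-1.51174) = 1.51174 eV
E = 1.51174 eV × (1.602177 × 10⁻¹⁹ J/eV) = 2.4221e-19 J
f = E/h = 2.4221e-19 J / (6.62607 × 10⁻³⁴ J·s) = 3.66e+14 Hz

This energy equals the ionization energy from the n = 3 state of hydrogen.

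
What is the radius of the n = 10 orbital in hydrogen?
5.29177 nm (or 52.91772 Å)

The Bohr radius formula is:
r_n = n² a₀ / Z

where a₀ = 0.05291772 nm is the Bohr radius.

For H (Z = 1) at n = 10:
r_10 = 10² × 0.05291772 nm / 1
r_10 = 100 × 0.05291772 nm / 1
r_10 = 5.291772 nm / 1
r_10 = 5.29177 nm

The electron orbits at approximately 5.29177 nm from the nucleus.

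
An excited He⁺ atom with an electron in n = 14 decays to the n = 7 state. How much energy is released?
0.83 eV

The energy levels are E_n = -13.6057 Z² eV / n².

Energy at n = 14: E_14 = -13.6057 × 2² / 14² = -0.27767 eV
Energy at n = 7: E_7 = -13.6057 × 2² / 7² = -1.11067 eV

For emission (electron falling to lower state), the photon energy is:
E_photon = E_14 - E_7 = |-0.27767 - (-1.11067)|
E_photon = 0.83 eV

This energy is carried away by the emitted photon.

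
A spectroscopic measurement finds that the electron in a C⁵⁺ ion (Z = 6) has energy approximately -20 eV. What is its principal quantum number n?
n = 5

The exact energy levels follow E_n = -13.6057 Z² / n² eV with Z = 6.

The measured value (-20 eV) is reported to only 2 significant figures, so we must test candidate n values and see which one matches to that precision.

Candidate energies:
  n = 3:  E = -13.6057 × 6² / 3² = -54.42280 eV
  n = 4:  E = -13.6057 × 6² / 4² = -30.61283 eV
  n = 5:  E = -13.6057 × 6² / 5² = -19.59221 eV  ← matches
  n = 6:  E = -13.6057 × 6² / 6² = -13.60570 eV
  n = 7:  E = -13.6057 × 6² / 7² = -9.99602 eV

Checking against the measurement of -20 eV (2 sig figs), only n = 5 agrees:
E_5 = -19.59221 eV, which rounds to -20 eV ✓

Therefore n = 5.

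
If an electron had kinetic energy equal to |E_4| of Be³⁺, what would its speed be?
2.188e+06 m/s (or 0.72974% of c)

The binding energy at n = 4 for Be³⁺ is:
E_4 = -13.6057 × 4²/4² = -13.6057000 eV
|E_4| = 13.6057000 eV

Convert to Joules:
KE = 13.6057000 eV × (1.602177 × 10⁻¹⁹ J/eV) = 2.17987e-18 J

Using KE = ½mv²:
v = √(2·KE/m_e)
v = √(2 × 2.17987e-18 J / 9.10938 × 10⁻³¹ kg)
v = 2.188e+06 m/s

This is approximately 0.72974% the speed of light.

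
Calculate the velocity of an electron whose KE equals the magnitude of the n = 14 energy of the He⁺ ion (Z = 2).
3.13e+05 m/s (or 0.1042% of c)

The binding energy at n = 14 for He⁺ is:
E_14 = -13.6057 × 2²/14² = -0.277667 eV
|E_14| = 0.277667 eV

Convert to Joules:
KE = 0.277667 eV × (1.602177 × 10⁻¹⁹ J/eV) = 4.4487e-20 J

Using KE = ½mv²:
v = √(2·KE/m_e)
v = √(2 × 4.4487e-20 J / 9.10938 × 10⁻³¹ kg)
v = 3.13e+05 m/s

This is approximately 0.1042% the speed of light.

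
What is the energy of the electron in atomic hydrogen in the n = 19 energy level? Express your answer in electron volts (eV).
-0.0377 eV

The energy levels of a hydrogen-like atom are given by:
E_n = -13.6057 eV / n²

For n = 19:
E_19 = -13.6057 eV / 19²
E_19 = -13.6057 eV / 361
E_19 = -0.0377 eV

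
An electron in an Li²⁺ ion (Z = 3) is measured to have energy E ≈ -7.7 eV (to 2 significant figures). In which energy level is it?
n = 4

The exact energy levels follow E_n = -13.6057 Z² / n² eV with Z = 3.

The measured value (-7.7 eV) is reported to only 2 significant figures, so we must test candidate n values and see which one matches to that precision.

Candidate energies:
  n = 2:  E = -13.6057 × 3² / 2² = -30.61283 eV
  n = 3:  E = -13.6057 × 3² / 3² = -13.60570 eV
  n = 4:  E = -13.6057 × 3² / 4² = -7.65321 eV  ← matches
  n = 5:  E = -13.6057 × 3² / 5² = -4.89805 eV
  n = 6:  E = -13.6057 × 3² / 6² = -3.40143 eV

Checking against the measurement of -7.7 eV (2 sig figs), only n = 4 agrees:
E_4 = -7.65321 eV, which rounds to -7.7 eV ✓

Therefore n = 4.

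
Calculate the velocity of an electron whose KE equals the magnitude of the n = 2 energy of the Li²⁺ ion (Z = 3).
3.28e+06 m/s (or 1.09% of c)

The binding energy at n = 2 for Li²⁺ is:
E_2 = -13.6057 × 3²/2² = -30.6128 eV
|E_2| = 30.6128 eV

Convert to Joules:
KE = 30.6128 eV × (1.602177 × 10⁻¹⁹ J/eV) = 4.9047e-18 J

Using KE = ½mv²:
v = √(2·KE/m_e)
v = √(2 × 4.9047e-18 J / 9.10938 × 10⁻³¹ kg)
v = 3.28e+06 m/s

This is approximately 1.09% the speed of light.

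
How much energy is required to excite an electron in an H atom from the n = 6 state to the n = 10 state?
0.24 eV

The energy levels of a hydrogen-like atom are E_n = -13.6057 eV / n².

Energy at n = 6: E_6 = -13.6057 / 6² = -0.37794 eV
Energy at n = 10: E_10 = -13.6057 / 10² = -0.13606 eV

The excitation energy is the difference:
ΔE = E_10 - E_6
ΔE = -0.13606 - (-0.37794)
ΔE = 0.24 eV

Since this is positive, energy must be absorbed (photon absorption).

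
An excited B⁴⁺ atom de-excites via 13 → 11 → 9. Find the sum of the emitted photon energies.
2.19 eV

The energy levels of B⁴⁺ are E_n = -13.6057 × 5² / n² eV.

First transition (13 → 11):
ΔE₁ = |E_11 - E_13|
ΔE₁ = |-2.81109504 - (-2.01267751)| = 0.79842 eV

Second transition (11 → 9):
ΔE₂ = |E_9 - E_11|
ΔE₂ = |-4.19929012 - (-2.81109504)| = 1.38820 eV

Total energy released:
E_total = ΔE₁ + ΔE₂ = 0.79842 + 1.38820 = 2.19 eV

Note: This equals the direct transition 13 → 9: 2.19 eV ✓
Energy is conserved regardless of the path taken.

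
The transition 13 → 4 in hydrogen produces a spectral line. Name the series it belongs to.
Brackett series

The spectral series in hydrogen are named based on the final (lower) energy level:
- Lyman series: n_final = 1 (ultraviolet)
- Balmer series: n_final = 2 (visible/near-UV)
- Paschen series: n_final = 3 (infrared)
- Brackett series: n_final = 4 (infrared)
- Pfund series: n_final = 5 (far infrared)

Since this transition ends at n = 4, it belongs to the Brackett series.

For reference, this 13 → 4 line has photon energy
ΔE = 13.6057 eV × (1/4² - 1/13²) = 0.7698491494 eV,
corresponding to wavelength λ = hc/ΔE = 1239.84 eV·nm / 0.7698491494 eV = 1610.4973 nm in the infrared region.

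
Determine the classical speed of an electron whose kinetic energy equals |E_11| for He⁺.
3.978e+05 m/s (or 0.133% of c)

The binding energy at n = 11 for He⁺ is:
E_11 = -13.6057 × 2²/11² = -0.4497752 eV
|E_11| = 0.4497752 eV

Convert to Joules:
KE = 0.4497752 eV × (1.602177 × 10⁻¹⁹ J/eV) = 7.20619e-20 J

Using KE = ½mv²:
v = √(2·KE/m_e)
v = √(2 × 7.20619e-20 J / 9.10938 × 10⁻³¹ kg)
v = 3.978e+05 m/s

This is approximately 0.133% the speed of light.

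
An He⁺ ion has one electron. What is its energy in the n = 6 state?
-1.51174 eV

For hydrogen-like ions, the energy levels scale with Z²:
E_n = -13.6057 Z² / n² eV

For He⁺ (Z = 2) at n = 6:
E_6 = -13.6057 × 2² / 6²
E_6 = -13.6057 × 4 / 36
E_6 = -54.4228 / 36
E_6 = -1.51174 eV

The energy is 4 times more negative than hydrogen at the same n due to the stronger nuclear charge.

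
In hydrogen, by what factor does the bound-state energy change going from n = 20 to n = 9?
4.93827

Using E_n = -13.6057 Z² / n² eV with Z = 1:

E_9 = -13.6057 / 9² = -13.6057 / 81 = -0.16797160494 eV
E_20 = -13.6057 / 20² = -13.6057 / 400 = -0.03401425000 eV

The ratio is:
E_9/E_20 = (-0.16797160494) / (-0.03401425000)
E_9/E_20 = (-13.6057/81) / (-13.6057/400)
E_9/E_20 = 400/81
E_9/E_20 = 4.93827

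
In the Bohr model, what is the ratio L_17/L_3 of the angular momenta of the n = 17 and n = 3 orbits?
5.666667

In the Bohr model, L_n = nℏ, so the ratio is purely the ratio of quantum numbers:

L_17/L_3 = 17ℏ / 3ℏ = 17/3 = 5.666667

The angular momentum scales linearly with n.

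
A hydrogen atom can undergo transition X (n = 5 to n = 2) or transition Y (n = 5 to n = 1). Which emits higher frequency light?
5 → 1

Calculate the energy for each transition:

Transition 5 → 2:
ΔE₁ = |E_2 - E_5| = |-13.6057/2² - (-13.6057/5²)|
ΔE₁ = |-3.40142500 - (-0.54422800)| = 2.85720 eV

Transition 5 → 1:
ΔE₂ = |E_1 - E_5| = |-13.6057/1² - (-13.6057/5²)|
ΔE₂ = |-13.60570000 - (-0.54422800)| = 13.06147 eV

Since 13.06147 eV > 2.85720 eV, the transition 5 → 1 emits the more energetic photon.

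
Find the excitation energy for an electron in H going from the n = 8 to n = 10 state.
0.0765 eV

The energy levels of a hydrogen-like atom are E_n = -13.6057 eV / n².

Energy at n = 8: E_8 = -13.6057 / 8² = -0.2125891 eV
Energy at n = 10: E_10 = -13.6057 / 10² = -0.1360570 eV

The excitation energy is the difference:
ΔE = E_10 - E_8
ΔE = -0.1360570 - (-0.2125891)
ΔE = 0.0765 eV

Since this is positive, energy must be absorbed (photon absorption).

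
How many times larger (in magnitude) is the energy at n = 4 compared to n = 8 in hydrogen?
4.00

Using E_n = -13.6057 Z² / n² eV with Z = 1:

E_4 = -13.6057 / 4² = -13.6057 / 16 = -0.85035625 eV
E_8 = -13.6057 / 8² = -13.6057 / 64 = -0.21258906 eV

The ratio is:
E_4/E_8 = (-0.85035625) / (-0.21258906)
E_4/E_8 = (-13.6057/16) / (-13.6057/64)
E_4/E_8 = 64/16
E_4/E_8 = 4.00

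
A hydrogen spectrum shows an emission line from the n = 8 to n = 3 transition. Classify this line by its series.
Paschen series

The spectral series in hydrogen are named based on the final (lower) energy level:
- Lyman series: n_final = 1 (ultraviolet)
- Balmer series: n_final = 2 (visible/near-UV)
- Paschen series: n_final = 3 (infrared)
- Brackett series: n_final = 4 (infrared)
- Pfund series: n_final = 5 (far infrared)

Since this transition ends at n = 3, it belongs to the Paschen series.

For reference, this 8 → 3 line has photon energy
ΔE = 13.6057 eV × (1/3² - 1/8²) = 1.2991554 eV,
corresponding to wavelength λ = hc/ΔE = 1239.84 eV·nm / 1.2991554 eV = 954.343 nm in the infrared region.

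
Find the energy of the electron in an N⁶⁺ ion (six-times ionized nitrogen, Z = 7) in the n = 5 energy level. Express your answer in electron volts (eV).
-26.667 eV

The energy levels of a hydrogen-like atom are given by:
E_n = -13.6057 Z² / n² eV  (with Z = 7 for N⁶⁺)

For n = 5:
E_5 = -13.6057 × 7² / 5²
E_5 = -13.6057 × 49 / 25
E_5 = -26.667 eV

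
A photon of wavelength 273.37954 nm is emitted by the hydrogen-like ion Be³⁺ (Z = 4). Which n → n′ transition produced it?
n = 12 → n = 6

First, find the photon energy from the wavelength (hc = 1239.84 eV·nm):
E = hc/λ = 1239.84 eV·nm / 273.37954 nm = 4.5352333 eV

The energy levels of Be³⁺ satisfy E_n = -13.6057 × 4² / n² eV, so an emission n_i → n_f releases
ΔE = 13.6057 × 4² × (1/n_f² − 1/n_i²) eV.

Setting ΔE equal to the photon energy:
1/n_f² − 1/n_i² = 4.5352333 / (13.6057 × 4²) = 0.020833333

Since 1/n_i² must be positive, we need 1/n_f² > 0.020833333, i.e. n_f ≤ 6. For each allowed n_f, solve n_i = (1/n_f² − 0.020833333)^(−1/2) and check whether it is a whole number:
  n_f = 1: 1/n_i² = 1.000000000 − 0.020833333 = 0.979166667 → n_i = 1.011  (not an integer) ✗
  n_f = 2: 1/n_i² = 0.250000000 − 0.020833333 = 0.229166667 → n_i = 2.089  (not an integer) ✗
  n_f = 3: 1/n_i² = 0.111111111 − 0.020833333 = 0.090277778 → n_i = 3.328  (not an integer) ✗
  n_f = 4: 1/n_i² = 0.062500000 − 0.020833333 = 0.041666667 → n_i = 4.899  (not an integer) ✗
  n_f = 5: 1/n_i² = 0.040000000 − 0.020833333 = 0.019166667 → n_i = 7.223  (not an integer) ✗
  n_f = 6: 1/n_i² = 0.027777778 − 0.020833333 = 0.006944445 → n_i = 12.000  → integer, n_i = 12 ✓

Only n_f = 6 gives an integer upper level, n_i = 12.

The transition is from n = 12 to n = 6 (emission).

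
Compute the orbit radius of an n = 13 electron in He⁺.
4.471547 nm (or 44.715474 Å)

The Bohr radius formula is:
r_n = n² a₀ / Z

where a₀ = 0.052917721 nm is the Bohr radius.

For He⁺ (Z = 2) at n = 13:
r_13 = 13² × 0.052917721 nm / 2
r_13 = 169 × 0.052917721 nm / 2
r_13 = 8.9430948 nm / 2
r_13 = 4.471547 nm

The electron orbits at approximately 4.471547 nm from the nucleus.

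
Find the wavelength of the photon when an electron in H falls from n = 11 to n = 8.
12380.416 nm

First, find the transition energy using E_n = -13.6057 / n² eV:
E_11 = -13.6057 / 11² = -0.1124438017 eV
E_8 = -13.6057 / 8² = -0.2125890625 eV

Photon energy: |ΔE| = |E_8 - E_11| = 0.1001452608 eV

Convert to wavelength using E = hc/λ with hc = 1239.84 eV·nm:
λ = hc/E = 1239.84 eV·nm / 0.1001452608 eV
λ = 12380.416 nm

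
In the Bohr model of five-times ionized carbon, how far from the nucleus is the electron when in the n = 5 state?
0.2205 nm (or 2.2049 Å)

The Bohr radius formula is:
r_n = n² a₀ / Z

where a₀ = 0.0529177 nm is the Bohr radius.

For C⁵⁺ (Z = 6) at n = 5:
r_5 = 5² × 0.0529177 nm / 6
r_5 = 25 × 0.0529177 nm / 6
r_5 = 1.32294 nm / 6
r_5 = 0.2205 nm

The electron orbits at approximately 0.2205 nm from the nucleus.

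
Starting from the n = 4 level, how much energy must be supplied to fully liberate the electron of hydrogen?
0.85 eV

The ionization energy is the energy needed to remove the electron completely (n → ∞).

For hydrogen, E_n = -13.6057 eV / n².

At n = 4: E_4 = -13.6057 / 4² = -0.85036 eV
At n = ∞: E_∞ = 0 eV

Ionization energy = E_∞ - E_4 = 0 - (-0.85036) = 0.85036 eV
Ionization energy ≈ 0.85 eV

This is also called the binding energy of the electron in state n = 4.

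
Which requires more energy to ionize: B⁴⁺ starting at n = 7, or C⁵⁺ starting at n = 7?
C⁵⁺ at n = 7 (E = -10.00 eV)

Using E_n = -13.6057 Z² / n² eV:

B⁴⁺ (Z = 5) at n = 7:
E = -13.6057 × 5² / 7² = -13.6057 × 25 / 49 = -6.94168 eV

C⁵⁺ (Z = 6) at n = 7:
E = -13.6057 × 6² / 7² = -13.6057 × 36 / 49 = -9.99602 eV

Since -9.99602 eV < -6.94168 eV,
C⁵⁺ at n = 7 is more tightly bound (requires more energy to ionize).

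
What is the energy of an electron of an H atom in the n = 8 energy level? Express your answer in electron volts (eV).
-0.213 eV

The energy levels of a hydrogen-like atom are given by:
E_n = -13.6057 eV / n²

For n = 8:
E_8 = -13.6057 eV / 8²
E_8 = -13.6057 eV / 64
E_8 = -0.213 eV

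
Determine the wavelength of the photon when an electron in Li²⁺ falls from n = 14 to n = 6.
446.520 nm

First, find the transition energy using E_n = -13.6057 Z² / n² eV:
E_14 = -13.6057 × 3² / 14² = -0.6247515 eV
E_6 = -13.6057 × 3² / 6² = -3.4014250 eV

Photon energy: |ΔE| = |E_6 - E_14| = 2.7766735 eV

Convert to wavelength using E = hc/λ with hc = 1239.84 eV·nm:
λ = hc/E = 1239.84 eV·nm / 2.7766735 eV
λ = 446.520 nm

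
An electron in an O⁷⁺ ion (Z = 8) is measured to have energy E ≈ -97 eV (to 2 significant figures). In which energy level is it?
n = 3

The exact energy levels follow E_n = -13.6057 Z² / n² eV with Z = 8.

The measured value (-97 eV) is reported to only 2 significant figures, so we must test candidate n values and see which one matches to that precision.

Candidate energies:
  n = 1:  E = -13.6057 × 8² / 1² = -870.76480 eV
  n = 2:  E = -13.6057 × 8² / 2² = -217.69120 eV
  n = 3:  E = -13.6057 × 8² / 3² = -96.75164 eV  ← matches
  n = 4:  E = -13.6057 × 8² / 4² = -54.42280 eV
  n = 5:  E = -13.6057 × 8² / 5² = -34.83059 eV

Checking against the measurement of -97 eV (2 sig figs), only n = 3 agrees:
E_3 = -96.75164 eV, which rounds to -97 eV ✓

Therefore n = 3.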